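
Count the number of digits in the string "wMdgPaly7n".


Input string: 'wMdgPaly7n'
Operation: count digit characters (0-9)
Scan: 'w', 'M', 'd', 'g', 'P', 'a', 'l', 'y', '7'(digit), 'n'
Digits found: 1
Result: 1


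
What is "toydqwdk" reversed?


Input string: 'toydqwdk'
Operation: reverse character order
Original order: 't' -> 'o' -> 'y' -> 'd' -> 'q' -> 'w' -> 'd' -> 'k'
Reversed order: 'k' -> 'd' -> 'w' -> 'q' -> 'd' -> 'y' -> 'o' -> 't'
Result: kdwqdyot


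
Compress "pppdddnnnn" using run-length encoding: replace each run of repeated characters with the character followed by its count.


Input: 'pppdddnnnn'
Operation: identify consecutive runs
Runs: 'ppp' -> p3, 'ddd' -> d3, 'nnnn' -> n4
Encoded: p3d3n4


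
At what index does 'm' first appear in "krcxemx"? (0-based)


Input string: 'krcxemx'
Target: 'm'
Scanning left to right: s[0]='k', s[1]='r', s[2]='c', s[3]='x', s[4]='e', s[5]='m'
First match at index: 5


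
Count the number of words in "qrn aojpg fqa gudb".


Input string: 'qrn aojpg fqa gudb'
Operation: split by spaces
Words found: 'qrn', 'aojpg', 'fqa', 'gudb'
Word count: 4


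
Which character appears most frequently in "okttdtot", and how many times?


Input: 'okttdtot'
Operation: tally each character
Counts: 'd':1, 'k':1, 'o':2, 't':4
Maximum: 't' appears 4 times


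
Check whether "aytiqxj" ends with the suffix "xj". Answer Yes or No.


Input string: 'aytiqxj'
Suffix to check: 'xj'
Last 2 characters of input: 'xj'
Match: True
Result: Yes


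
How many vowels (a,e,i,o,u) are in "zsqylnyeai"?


Input string: 'zsqylnyeai'
Operation: count vowels (a, e, i, o, u)
Scan: s[0]='z', s[1]='s', s[2]='q', s[3]='y', s[4]='l', s[5]='n', s[6]='y', s[7]='e' (vowel), s[8]='a' (vowel), s[9]='i' (vowel)
Vowels found: 3
Result: 3


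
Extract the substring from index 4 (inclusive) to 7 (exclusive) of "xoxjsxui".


Input string: 'xoxjsxui'
Operation: slice [4:7]
Extract characters: s[4]='s', s[5]='x', s[6]='u'
Result: sxu


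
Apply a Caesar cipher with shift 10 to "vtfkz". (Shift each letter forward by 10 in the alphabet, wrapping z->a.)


Input: 'vtfkz', shift = 10
Operation: for each letter, (position + 10) mod 26
Mapping: 'v'(21+10=31, 31 mod 26=5)->'f', 't'(19+10=29, 29 mod 26=3)->'d', 'f'(5+10=15)->'p', 'k'(10+10=20)->'u', 'z'(25+10=35, 35 mod 26=9)->'j'
Result: fdpuj


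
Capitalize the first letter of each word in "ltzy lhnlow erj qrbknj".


Input string: 'ltzy lhnlow erj qrbknj'
Operation: capitalize first letter of each word
Word transformations: 'ltzy'->'Ltzy', 'lhnlow'->'Lhnlow', 'erj'->'Erj', 'qrbknj'->'Qrbknj'
Result: Ltzy Lhnlow Erj Qrbknj


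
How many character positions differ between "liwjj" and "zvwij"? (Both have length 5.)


String 1: 'liwjj'
String 2: 'zvwij'
Compare each position: pos 0: 'l'!='z', pos 1: 'i'!='v', pos 2: 'w'=='w', pos 3: 'j'!='i', pos 4: 'j'=='j'
Differing positions: 3
Hamming distance: 3


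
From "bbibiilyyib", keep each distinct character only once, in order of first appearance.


Input: 'bbibiilyyib'
Operation: keep first occurrence of each character
Scan: s[0]='b' new -> keep; s[1]='b' seen -> skip; s[2]='i' new -> keep; s[3]='b' seen -> skip; s[4]='i' seen -> skip; s[5]='i' seen -> skip; s[6]='l' new -> keep; s[7]='y' new -> keep; s[8]='y' seen -> skip; s[9]='i' seen -> skip; s[10]='b' seen -> skip
Result: bily


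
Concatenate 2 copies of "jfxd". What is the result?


Input string: 'jfxd'
Operation: repeat 2 times
Concatenation: 'jfxd' + 'jfxd'
Result: jfxdjfxd


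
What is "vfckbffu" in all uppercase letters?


Input string: 'vfckbffu'
Operation: convert each letter to uppercase
Mapping: 'v'->'V', 'f'->'F', 'c'->'C', 'k'->'K', 'b'->'B', 'f'->'F', 'f'->'F', 'u'->'U'
Result: VFCKBFFU


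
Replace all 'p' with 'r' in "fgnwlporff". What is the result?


Input string: 'fgnwlporff'
Operation: replace 'p' with 'r'
Positions of 'p': 5
After replacement: fgnwlrorff


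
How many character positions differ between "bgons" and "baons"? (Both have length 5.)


String 1: 'bgons'
String 2: 'baons'
Compare each position: pos 0: 'b'=='b', pos 1: 'g'!='a', pos 2: 'o'=='o', pos 3: 'n'=='n', pos 4: 's'=='s'
Differing positions: 1
Hamming distance: 1


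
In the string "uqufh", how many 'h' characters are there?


Input string: 'uqufh'
Target character: 'h'
Scan each position: s[4]='h'
Matches found at indices: 4
Total: 1


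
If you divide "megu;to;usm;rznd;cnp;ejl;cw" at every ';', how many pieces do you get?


Input string: 'megu;to;usm;rznd;cnp;ejl;cw'
Delimiter: ';'
Split result: 'megu', 'to', 'usm', 'rznd', 'cnp', 'ejl', 'cw'
Number of parts: 7


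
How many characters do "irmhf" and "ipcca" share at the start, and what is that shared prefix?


String 1: 'irmhf'
String 2: 'ipcca'
Compare position by position:
pos 0: 'i' vs 'i' match
pos 1: 'r' vs 'p' differ -> stop
Longest common prefix: "i" (length 1)


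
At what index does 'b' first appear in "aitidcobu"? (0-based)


Input string: 'aitidcobu'
Target: 'b'
Scanning left to right: s[0]='a', s[1]='i', s[2]='t', s[3]='i', s[4]='d', s[5]='c', s[6]='o', s[7]='b'
First match at index: 7


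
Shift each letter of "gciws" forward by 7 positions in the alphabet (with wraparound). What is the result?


Input: 'gciws', shift = 7
Operation: for each letter, (position + 7) mod 26
Mapping: 'g'(6+7=13)->'n', 'c'(2+7=9)->'j', 'i'(8+7=15)->'p', 'w'(22+7=29, 29 mod 26=3)->'d', 's'(18+7=25)->'z'
Result: njpdz


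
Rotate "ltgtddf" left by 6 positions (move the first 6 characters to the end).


Input: 'ltgtddf', shift = 6
Operation: split at index 6 and swap parts
Front part s[0:6] = 'ltgtdd'
Back part s[6:] = 'f'
Rotated = back + front = 'f' + 'ltgtdd'
Result: fltgtdd


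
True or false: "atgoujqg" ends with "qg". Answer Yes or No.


Input string: 'atgoujqg'
Suffix to check: 'qg'
Last 2 characters of input: 'qg'
Match: True
Result: Yes


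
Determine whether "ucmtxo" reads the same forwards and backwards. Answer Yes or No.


Input string: 'ucmtxo'
Reversed: 'oxtmcu'
Compare pairs: s[0]='u' vs s[5]='o' (mismatch), s[1]='c' vs s[4]='x' (mismatch), s[2]='m' vs s[3]='t' (mismatch)
Palindrome: No


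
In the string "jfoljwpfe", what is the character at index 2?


Input string: 'jfoljwpfe'
Operation: get character at index 2
Index mapping: s[0]='j', s[1]='f', s[2]='o'
Result: 'o'


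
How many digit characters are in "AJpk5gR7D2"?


Input string: 'AJpk5gR7D2'
Operation: count digit characters (0-9)
Scan: 'A', 'J', 'p', 'k', '5'(digit), 'g', 'R', '7'(digit), 'D', '2'(digit)
Digits found: 3
Result: 3


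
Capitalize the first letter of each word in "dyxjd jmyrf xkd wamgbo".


Input string: 'dyxjd jmyrf xkd wamgbo'
Operation: capitalize first letter of each word
Word transformations: 'dyxjd'->'Dyxjd', 'jmyrf'->'Jmyrf', 'xkd'->'Xkd', 'wamgbo'->'Wamgbo'
Result: Dyxjd Jmyrf Xkd Wamgbo


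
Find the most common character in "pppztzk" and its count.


Input: 'pppztzk'
Operation: tally each character
Counts: 'k':1, 'p':3, 't':1, 'z':2
Maximum: 'p' appears 3 times


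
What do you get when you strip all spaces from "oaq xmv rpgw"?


Input string: 'oaq xmv rpgw'
Operation: remove all spaces
Words: 'oaq', 'xmv', 'rpgw'
Join without spaces: oaqxmvrpgw


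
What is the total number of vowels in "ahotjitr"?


Input string: 'ahotjitr'
Operation: count vowels (a, e, i, o, u)
Scan: s[0]='a' (vowel), s[1]='h', s[2]='o' (vowel), s[3]='t', s[4]='j', s[5]='i' (vowel), s[6]='t', s[7]='r'
Vowels found: 3
Result: 3


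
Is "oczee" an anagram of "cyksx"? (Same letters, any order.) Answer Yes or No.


String 1: 'cyksx' -> sorted: 'cksxy'
String 2: 'oczee' -> sorted: 'ceeoz'
Compare sorted forms: 'cksxy' != 'ceeoz'
Anagram: No


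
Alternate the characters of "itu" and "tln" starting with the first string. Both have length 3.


String 1: 'itu'
String 2: 'tln'
Operation: alternate characters
Pairs: 'i'+'t', 't'+'l', 'u'+'n'
Result: ittlun


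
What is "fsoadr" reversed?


Input string: 'fsoadr'
Operation: reverse character order
Original order: 'f' -> 's' -> 'o' -> 'a' -> 'd' -> 'r'
Reversed order: 'r' -> 'd' -> 'a' -> 'o' -> 's' -> 'f'
Result: rdaosf


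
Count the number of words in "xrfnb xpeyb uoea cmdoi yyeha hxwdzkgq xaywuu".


Input string: 'xrfnb xpeyb uoea cmdoi yyeha hxwdzkgq xaywuu'
Operation: split by spaces
Words found: 'xrfnb', 'xpeyb', 'uoea', 'cmdoi', 'yyeha', 'hxwdzkgq', 'xaywuu'
Word count: 7


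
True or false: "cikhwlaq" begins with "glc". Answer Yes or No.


Input string: 'cikhwlaq'
Prefix to check: 'glc'
First 3 characters of input: 'cik'
Match: False
Result: No


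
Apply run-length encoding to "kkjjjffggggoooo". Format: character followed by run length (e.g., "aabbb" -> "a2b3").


Input: 'kkjjjffggggoooo'
Operation: identify consecutive runs
Runs: 'kk' -> k2, 'jjj' -> j3, 'ff' -> f2, 'gggg' -> g4, 'oooo' -> o4
Encoded: k2j3f2g4o4


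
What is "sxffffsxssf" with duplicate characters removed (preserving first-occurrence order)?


Input: 'sxffffsxssf'
Operation: keep first occurrence of each character
Scan: s[0]='s' new -> keep; s[1]='x' new -> keep; s[2]='f' new -> keep; s[3]='f' seen -> skip; s[4]='f' seen -> skip; s[5]='f' seen -> skip; s[6]='s' seen -> skip; s[7]='x' seen -> skip; s[8]='s' seen -> skip; s[9]='s' seen -> skip; s[10]='f' seen -> skip
Result: sxf


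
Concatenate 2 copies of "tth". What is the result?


Input string: 'tth'
Operation: repeat 2 times
Concatenation: 'tth' + 'tth'
Result: tthtth


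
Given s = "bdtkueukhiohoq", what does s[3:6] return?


Input string: 'bdtkueukhiohoq'
Operation: slice [3:6]
Extract characters: s[3]='k', s[4]='u', s[5]='e'
Result: kue


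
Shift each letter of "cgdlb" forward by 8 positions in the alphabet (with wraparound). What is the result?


Input: 'cgdlb', shift = 8
Operation: for each letter, (position + 8) mod 26
Mapping: 'c'(2+8=10)->'k', 'g'(6+8=14)->'o', 'd'(3+8=11)->'l', 'l'(11+8=19)->'t', 'b'(1+8=9)->'j'
Result: koltj


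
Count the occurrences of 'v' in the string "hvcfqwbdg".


Input string: 'hvcfqwbdg'
Target character: 'v'
Scan each position: s[1]='v'
Matches found at indices: 1
Total: 1


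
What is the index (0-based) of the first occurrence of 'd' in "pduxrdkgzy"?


Input string: 'pduxrdkgzy'
Target: 'd'
Scanning left to right: s[0]='p', s[1]='d'
First match at index: 1


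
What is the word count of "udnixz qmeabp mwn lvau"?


Input string: 'udnixz qmeabp mwn lvau'
Operation: split by spaces
Words found: 'udnixz', 'qmeabp', 'mwn', 'lvau'
Word count: 4


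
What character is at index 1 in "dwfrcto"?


Input string: 'dwfrcto'
Operation: get character at index 1
Index mapping: s[0]='d', s[1]='w'
Result: 'w'


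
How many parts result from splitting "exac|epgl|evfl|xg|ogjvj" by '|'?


Input string: 'exac|epgl|evfl|xg|ogjvj'
Delimiter: '|'
Split result: 'exac', 'epgl', 'evfl', 'xg', 'ogjvj'
Number of parts: 5


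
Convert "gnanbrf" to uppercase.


Input string: 'gnanbrf'
Operation: convert each letter to uppercase
Mapping: 'g'->'G', 'n'->'N', 'a'->'A', 'n'->'N', 'b'->'B', 'r'->'R', 'f'->'F'
Result: GNANBRF


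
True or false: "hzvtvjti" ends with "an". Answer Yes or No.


Input string: 'hzvtvjti'
Suffix to check: 'an'
Last 2 characters of input: 'ti'
Match: False
Result: No


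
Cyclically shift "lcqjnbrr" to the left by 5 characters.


Input: 'lcqjnbrr', shift = 5
Operation: split at index 5 and swap parts
Front part s[0:5] = 'lcqjn'
Back part s[5:] = 'brr'
Rotated = back + front = 'brr' + 'lcqjn'
Result: brrlcqjn


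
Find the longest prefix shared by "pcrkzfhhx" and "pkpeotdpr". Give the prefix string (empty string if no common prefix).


String 1: 'pcrkzfhhx'
String 2: 'pkpeotdpr'
Compare position by position:
pos 0: 'p' vs 'p' match
pos 1: 'c' vs 'k' differ -> stop
Longest common prefix: "p" (length 1)


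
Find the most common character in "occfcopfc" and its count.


Input: 'occfcopfc'
Operation: tally each character
Counts: 'c':4, 'f':2, 'o':2, 'p':1
Maximum: 'c' appears 4 times


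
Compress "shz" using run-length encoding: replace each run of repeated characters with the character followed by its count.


Input: 'shz'
Operation: identify consecutive runs
Runs: 's' -> s1, 'h' -> h1, 'z' -> z1
Encoded: s1h1z1


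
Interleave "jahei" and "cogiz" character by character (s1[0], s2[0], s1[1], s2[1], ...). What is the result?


String 1: 'jahei'
String 2: 'cogiz'
Operation: alternate characters
Pairs: 'j'+'c', 'a'+'o', 'h'+'g', 'e'+'i', 'i'+'z'
Result: jcaohgeiiz


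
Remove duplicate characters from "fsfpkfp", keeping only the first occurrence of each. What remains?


Input: 'fsfpkfp'
Operation: keep first occurrence of each character
Scan: s[0]='f' new -> keep; s[1]='s' new -> keep; s[2]='f' seen -> skip; s[3]='p' new -> keep; s[4]='k' new -> keep; s[5]='f' seen -> skip; s[6]='p' seen -> skip
Result: fspk


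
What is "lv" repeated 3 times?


Input string: 'lv'
Operation: repeat 3 times
Concatenation: 'lv' + 'lv' + 'lv'
Result: lvlvlv


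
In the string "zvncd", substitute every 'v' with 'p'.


Input string: 'zvncd'
Operation: replace 'v' with 'p'
Positions of 'v': 1
After replacement: zpncd


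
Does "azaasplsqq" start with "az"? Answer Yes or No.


Input string: 'azaasplsqq'
Prefix to check: 'az'
First 2 characters of input: 'az'
Match: True
Result: Yes


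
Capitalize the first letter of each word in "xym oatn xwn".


Input string: 'xym oatn xwn'
Operation: capitalize first letter of each word
Word transformations: 'xym'->'Xym', 'oatn'->'Oatn', 'xwn'->'Xwn'
Result: Xym Oatn Xwn


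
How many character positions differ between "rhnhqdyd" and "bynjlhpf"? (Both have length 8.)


String 1: 'rhnhqdyd'
String 2: 'bynjlhpf'
Compare each position: pos 0: 'r'!='b', pos 1: 'h'!='y', pos 2: 'n'=='n', pos 3: 'h'!='j', pos 4: 'q'!='l', pos 5: 'd'!='h', pos 6: 'y'!='p', pos 7: 'd'!='f'
Differing positions: 7
Hamming distance: 7


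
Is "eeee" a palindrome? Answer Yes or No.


Input string: 'eeee'
Reversed: 'eeee'
Compare pairs: s[0]='e' vs s[3]='e' (match), s[1]='e' vs s[2]='e' (match)
Palindrome: Yes


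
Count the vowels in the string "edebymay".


Input string: 'edebymay'
Operation: count vowels (a, e, i, o, u)
Scan: s[0]='e' (vowel), s[1]='d', s[2]='e' (vowel), s[3]='b', s[4]='y', s[5]='m', s[6]='a' (vowel), s[7]='y'
Vowels found: 3
Result: 3


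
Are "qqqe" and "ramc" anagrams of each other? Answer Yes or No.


String 1: 'qqqe' -> sorted: 'eqqq'
String 2: 'ramc' -> sorted: 'acmr'
Compare sorted forms: 'eqqq' != 'acmr'
Anagram: No


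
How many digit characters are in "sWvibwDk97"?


Input string: 'sWvibwDk97'
Operation: count digit characters (0-9)
Scan: 's', 'W', 'v', 'i', 'b', 'w', 'D', 'k', '9'(digit), '7'(digit)
Digits found: 2
Result: 2


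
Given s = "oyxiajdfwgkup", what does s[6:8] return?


Input string: 'oyxiajdfwgkup'
Operation: slice [6:8]
Extract characters: s[6]='d', s[7]='f'
Result: df


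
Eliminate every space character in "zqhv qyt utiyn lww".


Input string: 'zqhv qyt utiyn lww'
Operation: remove all spaces
Words: 'zqhv', 'qyt', 'utiyn', 'lww'
Join without spaces: zqhvqytutiynlww


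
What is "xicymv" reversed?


Input string: 'xicymv'
Operation: reverse character order
Original order: 'x' -> 'i' -> 'c' -> 'y' -> 'm' -> 'v'
Reversed order: 'v' -> 'm' -> 'y' -> 'c' -> 'i' -> 'x'
Result: vmycix


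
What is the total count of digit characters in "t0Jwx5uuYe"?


Input string: 't0Jwx5uuYe'
Operation: count digit characters (0-9)
Scan: 't', '0'(digit), 'J', 'w', 'x', '5'(digit), 'u', 'u', 'Y', 'e'
Digits found: 2
Result: 2


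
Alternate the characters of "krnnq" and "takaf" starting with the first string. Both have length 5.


String 1: 'krnnq'
String 2: 'takaf'
Operation: alternate characters
Pairs: 'k'+'t', 'r'+'a', 'n'+'k', 'n'+'a', 'q'+'f'
Result: ktranknaqf


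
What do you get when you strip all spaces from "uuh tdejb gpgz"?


Input string: 'uuh tdejb gpgz'
Operation: remove all spaces
Words: 'uuh', 'tdejb', 'gpgz'
Join without spaces: uuhtdejbgpgz


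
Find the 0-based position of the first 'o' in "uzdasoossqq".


Input string: 'uzdasoossqq'
Target: 'o'
Scanning left to right: s[0]='u', s[1]='z', s[2]='d', s[3]='a', s[4]='s', s[5]='o'
First match at index: 5


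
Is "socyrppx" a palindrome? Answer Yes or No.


Input string: 'socyrppx'
Reversed: 'xpprycos'
Compare pairs: s[0]='s' vs s[7]='x' (mismatch), s[1]='o' vs s[6]='p' (mismatch), s[2]='c' vs s[5]='p' (mismatch), s[3]='y' vs s[4]='r' (mismatch)
Palindrome: No


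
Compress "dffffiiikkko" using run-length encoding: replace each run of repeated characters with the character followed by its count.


Input: 'dffffiiikkko'
Operation: identify consecutive runs
Runs: 'd' -> d1, 'ffff' -> f4, 'iii' -> i3, 'kkk' -> k3, 'o' -> o1
Encoded: d1f4i3k3o1


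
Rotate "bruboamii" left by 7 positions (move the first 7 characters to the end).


Input: 'bruboamii', shift = 7
Operation: split at index 7 and swap parts
Front part s[0:7] = 'bruboam'
Back part s[7:] = 'ii'
Rotated = back + front = 'ii' + 'bruboam'
Result: iibruboam


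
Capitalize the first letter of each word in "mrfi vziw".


Input string: 'mrfi vziw'
Operation: capitalize first letter of each word
Word transformations: 'mrfi'->'Mrfi', 'vziw'->'Vziw'
Result: Mrfi Vziw


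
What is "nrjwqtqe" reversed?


Input string: 'nrjwqtqe'
Operation: reverse character order
Original order: 'n' -> 'r' -> 'j' -> 'w' -> 'q' -> 't' -> 'q' -> 'e'
Reversed order: 'e' -> 'q' -> 't' -> 'q' -> 'w' -> 'j' -> 'r' -> 'n'
Result: eqtqwjrn


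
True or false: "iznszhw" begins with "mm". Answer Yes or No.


Input string: 'iznszhw'
Prefix to check: 'mm'
First 2 characters of input: 'iz'
Match: False
Result: No


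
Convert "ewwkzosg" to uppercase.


Input string: 'ewwkzosg'
Operation: convert each letter to uppercase
Mapping: 'e'->'E', 'w'->'W', 'w'->'W', 'k'->'K', 'z'->'Z', 'o'->'O', 's'->'S', 'g'->'G'
Result: EWWKZOSG


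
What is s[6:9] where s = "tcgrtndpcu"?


Input string: 'tcgrtndpcu'
Operation: slice [6:9]
Extract characters: s[6]='d', s[7]='p', s[8]='c'
Result: dpc


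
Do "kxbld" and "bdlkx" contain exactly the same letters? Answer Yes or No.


String 1: 'kxbld' -> sorted: 'bdklx'
String 2: 'bdlkx' -> sorted: 'bdklx'
Compare sorted forms: 'bdklx' == 'bdklx'
Anagram: Yes


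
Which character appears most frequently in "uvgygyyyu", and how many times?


Input: 'uvgygyyyu'
Operation: tally each character
Counts: 'g':2, 'u':2, 'v':1, 'y':4
Maximum: 'y' appears 4 times


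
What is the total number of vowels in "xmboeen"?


Input string: 'xmboeen'
Operation: count vowels (a, e, i, o, u)
Scan: s[0]='x', s[1]='m', s[2]='b', s[3]='o' (vowel), s[4]='e' (vowel), s[5]='e' (vowel), s[6]='n'
Vowels found: 3
Result: 3


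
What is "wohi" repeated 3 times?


Input string: 'wohi'
Operation: repeat 3 times
Concatenation: 'wohi' + 'wohi' + 'wohi'
Result: wohiwohiwohi


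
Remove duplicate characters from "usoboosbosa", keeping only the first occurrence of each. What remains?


Input: 'usoboosbosa'
Operation: keep first occurrence of each character
Scan: s[0]='u' new -> keep; s[1]='s' new -> keep; s[2]='o' new -> keep; s[3]='b' new -> keep; s[4]='o' seen -> skip; s[5]='o' seen -> skip; s[6]='s' seen -> skip; s[7]='b' seen -> skip; s[8]='o' seen -> skip; s[9]='s' seen -> skip; s[10]='a' new -> keep
Result: usoba


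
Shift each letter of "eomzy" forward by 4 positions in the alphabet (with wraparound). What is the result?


Input: 'eomzy', shift = 4
Operation: for each letter, (position + 4) mod 26
Mapping: 'e'(4+4=8)->'i', 'o'(14+4=18)->'s', 'm'(12+4=16)->'q', 'z'(25+4=29, 29 mod 26=3)->'d', 'y'(24+4=28, 28 mod 26=2)->'c'
Result: isqdc


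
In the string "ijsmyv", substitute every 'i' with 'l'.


Input string: 'ijsmyv'
Operation: replace 'i' with 'l'
Positions of 'i': 0
After replacement: ljsmyv


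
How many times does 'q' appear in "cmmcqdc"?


Input string: 'cmmcqdc'
Target character: 'q'
Scan each position: s[4]='q'
Matches found at indices: 4
Total: 1


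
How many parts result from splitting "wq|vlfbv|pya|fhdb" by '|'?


Input string: 'wq|vlfbv|pya|fhdb'
Delimiter: '|'
Split result: 'wq', 'vlfbv', 'pya', 'fhdb'
Number of parts: 4


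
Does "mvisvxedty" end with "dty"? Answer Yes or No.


Input string: 'mvisvxedty'
Suffix to check: 'dty'
Last 3 characters of input: 'dty'
Match: True
Result: Yes


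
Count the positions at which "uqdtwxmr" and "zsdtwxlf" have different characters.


String 1: 'uqdtwxmr'
String 2: 'zsdtwxlf'
Compare each position: pos 0: 'u'!='z', pos 1: 'q'!='s', pos 2: 'd'=='d', pos 3: 't'=='t', pos 4: 'w'=='w', pos 5: 'x'=='x', pos 6: 'm'!='l', pos 7: 'r'!='f'
Differing positions: 4
Hamming distance: 4


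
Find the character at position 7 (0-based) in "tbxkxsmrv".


Input string: 'tbxkxsmrv'
Operation: get character at index 7
Index mapping: s[0]='t', s[1]='b', s[2]='x', s[3]='k', s[4]='x', s[5]='s', s[6]='m', s[7]='r'
Result: 'r'


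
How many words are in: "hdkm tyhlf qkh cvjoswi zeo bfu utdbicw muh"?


Input string: 'hdkm tyhlf qkh cvjoswi zeo bfu utdbicw muh'
Operation: split by spaces
Words found: 'hdkm', 'tyhlf', 'qkh', 'cvjoswi', 'zeo', 'bfu', 'utdbicw', 'muh'
Word count: 8


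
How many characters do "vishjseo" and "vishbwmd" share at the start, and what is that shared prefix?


String 1: 'vishjseo'
String 2: 'vishbwmd'
Compare position by position:
pos 0: 'v' vs 'v' match
pos 1: 'i' vs 'i' match
pos 2: 's' vs 's' match
pos 3: 'h' vs 'h' match
pos 4: 'j' vs 'b' differ -> stop
Longest common prefix: "vish" (length 4)


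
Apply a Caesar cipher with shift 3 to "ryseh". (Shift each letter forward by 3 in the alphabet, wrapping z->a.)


Input: 'ryseh', shift = 3
Operation: for each letter, (position + 3) mod 26
Mapping: 'r'(17+3=20)->'u', 'y'(24+3=27, 27 mod 26=1)->'b', 's'(18+3=21)->'v', 'e'(4+3=7)->'h', 'h'(7+3=10)->'k'
Result: ubvhk


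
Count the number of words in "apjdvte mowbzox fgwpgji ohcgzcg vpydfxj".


Input string: 'apjdvte mowbzox fgwpgji ohcgzcg vpydfxj'
Operation: split by spaces
Words found: 'apjdvte', 'mowbzox', 'fgwpgji', 'ohcgzcg', 'vpydfxj'
Word count: 5


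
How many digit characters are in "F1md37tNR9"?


Input string: 'F1md37tNR9'
Operation: count digit characters (0-9)
Scan: 'F', '1'(digit), 'm', 'd', '3'(digit), '7'(digit), 't', 'N', 'R', '9'(digit)
Digits found: 4
Result: 4


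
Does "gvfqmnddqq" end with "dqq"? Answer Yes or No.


Input string: 'gvfqmnddqq'
Suffix to check: 'dqq'
Last 3 characters of input: 'dqq'
Match: True
Result: Yes


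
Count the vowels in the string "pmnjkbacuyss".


Input string: 'pmnjkbacuyss'
Operation: count vowels (a, e, i, o, u)
Scan: s[0]='p', s[1]='m', s[2]='n', s[3]='j', s[4]='k', s[5]='b', s[6]='a' (vowel), s[7]='c', s[8]='u' (vowel), s[9]='y', s[10]='s', s[11]='s'
Vowels found: 2
Result: 2


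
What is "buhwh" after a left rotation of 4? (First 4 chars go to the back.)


Input: 'buhwh', shift = 4
Operation: split at index 4 and swap parts
Front part s[0:4] = 'buhw'
Back part s[4:] = 'h'
Rotated = back + front = 'h' + 'buhw'
Result: hbuhw


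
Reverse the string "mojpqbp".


Input string: 'mojpqbp'
Operation: reverse character order
Original order: 'm' -> 'o' -> 'j' -> 'p' -> 'q' -> 'b' -> 'p'
Reversed order: 'p' -> 'b' -> 'q' -> 'p' -> 'j' -> 'o' -> 'm'
Result: pbqpjom


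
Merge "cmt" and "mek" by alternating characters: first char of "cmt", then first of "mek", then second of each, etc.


String 1: 'cmt'
String 2: 'mek'
Operation: alternate characters
Pairs: 'c'+'m', 'm'+'e', 't'+'k'
Result: cmmetk


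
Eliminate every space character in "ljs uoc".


Input string: 'ljs uoc'
Operation: remove all spaces
Words: 'ljs', 'uoc'
Join without spaces: ljsuoc


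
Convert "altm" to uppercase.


Input string: 'altm'
Operation: convert each letter to uppercase
Mapping: 'a'->'A', 'l'->'L', 't'->'T', 'm'->'M'
Result: ALTM


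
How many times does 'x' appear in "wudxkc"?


Input string: 'wudxkc'
Target character: 'x'
Scan each position: s[3]='x'
Matches found at indices: 3
Total: 1


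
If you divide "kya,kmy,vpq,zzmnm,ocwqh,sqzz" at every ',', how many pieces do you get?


Input string: 'kya,kmy,vpq,zzmnm,ocwqh,sqzz'
Delimiter: ','
Split result: 'kya', 'kmy', 'vpq', 'zzmnm', 'ocwqh', 'sqzz'
Number of parts: 6


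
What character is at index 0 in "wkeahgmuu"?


Input string: 'wkeahgmuu'
Operation: get character at index 0
Index mapping: s[0]='w'
Result: 'w'


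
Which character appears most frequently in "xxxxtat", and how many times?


Input: 'xxxxtat'
Operation: tally each character
Counts: 'a':1, 't':2, 'x':4
Maximum: 'x' appears 4 times


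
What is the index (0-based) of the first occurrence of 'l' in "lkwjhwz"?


Input string: 'lkwjhwz'
Target: 'l'
Scanning left to right: s[0]='l'
First match at index: 0


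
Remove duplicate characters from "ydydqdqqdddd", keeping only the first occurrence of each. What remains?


Input: 'ydydqdqqdddd'
Operation: keep first occurrence of each character
Scan: s[0]='y' new -> keep; s[1]='d' new -> keep; s[2]='y' seen -> skip; s[3]='d' seen -> skip; s[4]='q' new -> keep; s[5]='d' seen -> skip; s[6]='q' seen -> skip; s[7]='q' seen -> skip; s[8]='d' seen -> skip; s[9]='d' seen -> skip; s[10]='d' seen -> skip; s[11]='d' seen -> skip
Result: ydq


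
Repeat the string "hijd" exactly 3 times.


Input string: 'hijd'
Operation: repeat 3 times
Concatenation: 'hijd' + 'hijd' + 'hijd'
Result: hijdhijdhijd


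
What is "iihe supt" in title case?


Input string: 'iihe supt'
Operation: capitalize first letter of each word
Word transformations: 'iihe'->'Iihe', 'supt'->'Supt'
Result: Iihe Supt


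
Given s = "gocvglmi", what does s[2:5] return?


Input string: 'gocvglmi'
Operation: slice [2:5]
Extract characters: s[2]='c', s[3]='v', s[4]='g'
Result: cvg


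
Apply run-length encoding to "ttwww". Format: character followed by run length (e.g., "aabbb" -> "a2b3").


Input: 'ttwww'
Operation: identify consecutive runs
Runs: 'tt' -> t2, 'www' -> w3
Encoded: t2w3


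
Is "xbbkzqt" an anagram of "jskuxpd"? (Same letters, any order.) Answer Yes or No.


String 1: 'jskuxpd' -> sorted: 'djkpsux'
String 2: 'xbbkzqt' -> sorted: 'bbkqtxz'
Compare sorted forms: 'djkpsux' != 'bbkqtxz'
Anagram: No


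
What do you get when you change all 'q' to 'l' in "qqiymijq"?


Input string: 'qqiymijq'
Operation: replace 'q' with 'l'
Positions of 'q': 0, 1, 7
After replacement: lliymijl


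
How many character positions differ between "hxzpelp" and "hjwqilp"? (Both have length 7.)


String 1: 'hxzpelp'
String 2: 'hjwqilp'
Compare each position: pos 0: 'h'=='h', pos 1: 'x'!='j', pos 2: 'z'!='w', pos 3: 'p'!='q', pos 4: 'e'!='i', pos 5: 'l'=='l', pos 6: 'p'=='p'
Differing positions: 4
Hamming distance: 4


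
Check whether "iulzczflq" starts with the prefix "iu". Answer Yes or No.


Input string: 'iulzczflq'
Prefix to check: 'iu'
First 2 characters of input: 'iu'
Match: True
Result: Yes


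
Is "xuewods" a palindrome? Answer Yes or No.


Input string: 'xuewods'
Reversed: 'sdoweux'
Compare pairs: s[0]='x' vs s[6]='s' (mismatch), s[1]='u' vs s[5]='d' (mismatch), s[2]='e' vs s[4]='o' (mismatch)
Palindrome: No


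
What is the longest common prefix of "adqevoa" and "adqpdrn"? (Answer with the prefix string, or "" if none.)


String 1: 'adqevoa'
String 2: 'adqpdrn'
Compare position by position:
pos 0: 'a' vs 'a' match
pos 1: 'd' vs 'd' match
pos 2: 'q' vs 'q' match
pos 3: 'e' vs 'p' differ -> stop
Longest common prefix: "adq" (length 3)


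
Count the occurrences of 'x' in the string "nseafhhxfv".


Input string: 'nseafhhxfv'
Target character: 'x'
Scan each position: s[7]='x'
Matches found at indices: 7
Total: 1


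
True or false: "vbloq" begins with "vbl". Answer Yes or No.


Input string: 'vbloq'
Prefix to check: 'vbl'
First 3 characters of input: 'vbl'
Match: True
Result: Yes


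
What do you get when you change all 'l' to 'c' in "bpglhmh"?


Input string: 'bpglhmh'
Operation: replace 'l' with 'c'
Positions of 'l': 3
After replacement: bpgchmh


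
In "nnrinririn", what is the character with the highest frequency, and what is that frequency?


Input: 'nnrinririn'
Operation: tally each character
Counts: 'i':3, 'n':4, 'r':3
Maximum: 'n' appears 4 times


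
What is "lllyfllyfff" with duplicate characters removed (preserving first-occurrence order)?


Input: 'lllyfllyfff'
Operation: keep first occurrence of each character
Scan: s[0]='l' new -> keep; s[1]='l' seen -> skip; s[2]='l' seen -> skip; s[3]='y' new -> keep; s[4]='f' new -> keep; s[5]='l' seen -> skip; s[6]='l' seen -> skip; s[7]='y' seen -> skip; s[8]='f' seen -> skip; s[9]='f' seen -> skip; s[10]='f' seen -> skip
Result: lyf


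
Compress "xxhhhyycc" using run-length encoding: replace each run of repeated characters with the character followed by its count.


Input: 'xxhhhyycc'
Operation: identify consecutive runs
Runs: 'xx' -> x2, 'hhh' -> h3, 'yy' -> y2, 'cc' -> c2
Encoded: x2h3y2c2


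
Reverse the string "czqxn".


Input string: 'czqxn'
Operation: reverse character order
Original order: 'c' -> 'z' -> 'q' -> 'x' -> 'n'
Reversed order: 'n' -> 'x' -> 'q' -> 'z' -> 'c'
Result: nxqzc


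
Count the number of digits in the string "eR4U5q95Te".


Input string: 'eR4U5q95Te'
Operation: count digit characters (0-9)
Scan: 'e', 'R', '4'(digit), 'U', '5'(digit), 'q', '9'(digit), '5'(digit), 'T', 'e'
Digits found: 4
Result: 4


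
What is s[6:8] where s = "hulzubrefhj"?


Input string: 'hulzubrefhj'
Operation: slice [6:8]
Extract characters: s[6]='r', s[7]='e'
Result: re


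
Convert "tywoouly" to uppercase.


Input string: 'tywoouly'
Operation: convert each letter to uppercase
Mapping: 't'->'T', 'y'->'Y', 'w'->'W', 'o'->'O', 'o'->'O', 'u'->'U', 'l'->'L', 'y'->'Y'
Result: TYWOOULY


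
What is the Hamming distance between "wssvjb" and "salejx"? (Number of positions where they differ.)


String 1: 'wssvjb'
String 2: 'salejx'
Compare each position: pos 0: 'w'!='s', pos 1: 's'!='a', pos 2: 's'!='l', pos 3: 'v'!='e', pos 4: 'j'=='j', pos 5: 'b'!='x'
Differing positions: 5
Hamming distance: 5


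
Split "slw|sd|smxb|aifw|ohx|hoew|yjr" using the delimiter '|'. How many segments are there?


Input string: 'slw|sd|smxb|aifw|ohx|hoew|yjr'
Delimiter: '|'
Split result: 'slw', 'sd', 'smxb', 'aifw', 'ohx', 'hoew', 'yjr'
Number of parts: 7


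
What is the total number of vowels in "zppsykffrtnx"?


Input string: 'zppsykffrtnx'
Operation: count vowels (a, e, i, o, u)
Scan: s[0]='z', s[1]='p', s[2]='p', s[3]='s', s[4]='y', s[5]='k', s[6]='f', s[7]='f', s[8]='r', s[9]='t', s[10]='n', s[11]='x'
Vowels found: 0
Result: 0


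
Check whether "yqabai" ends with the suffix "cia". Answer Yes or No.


Input string: 'yqabai'
Suffix to check: 'cia'
Last 3 characters of input: 'bai'
Match: False
Result: No


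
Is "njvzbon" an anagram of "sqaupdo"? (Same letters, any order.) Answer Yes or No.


String 1: 'sqaupdo' -> sorted: 'adopqsu'
String 2: 'njvzbon' -> sorted: 'bjnnovz'
Compare sorted forms: 'adopqsu' != 'bjnnovz'
Anagram: No


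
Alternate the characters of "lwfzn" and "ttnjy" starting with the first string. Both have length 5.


String 1: 'lwfzn'
String 2: 'ttnjy'
Operation: alternate characters
Pairs: 'l'+'t', 'w'+'t', 'f'+'n', 'z'+'j', 'n'+'y'
Result: ltwtfnzjny


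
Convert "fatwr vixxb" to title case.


Input string: 'fatwr vixxb'
Operation: capitalize first letter of each word
Word transformations: 'fatwr'->'Fatwr', 'vixxb'->'Vixxb'
Result: Fatwr Vixxb


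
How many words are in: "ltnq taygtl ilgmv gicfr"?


Input string: 'ltnq taygtl ilgmv gicfr'
Operation: split by spaces
Words found: 'ltnq', 'taygtl', 'ilgmv', 'gicfr'
Word count: 4


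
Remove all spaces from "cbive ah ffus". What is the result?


Input string: 'cbive ah ffus'
Operation: remove all spaces
Words: 'cbive', 'ah', 'ffus'
Join without spaces: cbiveahffus


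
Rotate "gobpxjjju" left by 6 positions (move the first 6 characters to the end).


Input: 'gobpxjjju', shift = 6
Operation: split at index 6 and swap parts
Front part s[0:6] = 'gobpxj'
Back part s[6:] = 'jju'
Rotated = back + front = 'jju' + 'gobpxj'
Result: jjugobpxj


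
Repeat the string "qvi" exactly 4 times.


Input string: 'qvi'
Operation: repeat 4 times
Concatenation: 'qvi' + 'qvi' + 'qvi' + 'qvi'
Result: qviqviqviqvi


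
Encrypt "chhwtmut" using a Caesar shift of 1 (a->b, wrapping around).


Input: 'chhwtmut', shift = 1
Operation: for each letter, (position + 1) mod 26
Mapping: 'c'(2+1=3)->'d', 'h'(7+1=8)->'i', 'h'(7+1=8)->'i', 'w'(22+1=23)->'x', 't'(19+1=20)->'u', 'm'(12+1=13)->'n', 'u'(20+1=21)->'v', 't'(19+1=20)->'u'
Result: diixunvu


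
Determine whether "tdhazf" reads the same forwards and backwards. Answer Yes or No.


Input string: 'tdhazf'
Reversed: 'fzahdt'
Compare pairs: s[0]='t' vs s[5]='f' (mismatch), s[1]='d' vs s[4]='z' (mismatch), s[2]='h' vs s[3]='a' (mismatch)
Palindrome: No


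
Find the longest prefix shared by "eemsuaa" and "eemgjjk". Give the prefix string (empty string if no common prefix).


String 1: 'eemsuaa'
String 2: 'eemgjjk'
Compare position by position:
pos 0: 'e' vs 'e' match
pos 1: 'e' vs 'e' match
pos 2: 'm' vs 'm' match
pos 3: 's' vs 'g' differ -> stop
Longest common prefix: "eem" (length 3)


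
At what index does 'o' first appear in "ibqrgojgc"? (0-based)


Input string: 'ibqrgojgc'
Target: 'o'
Scanning left to right: s[0]='i', s[1]='b', s[2]='q', s[3]='r', s[4]='g', s[5]='o'
First match at index: 5


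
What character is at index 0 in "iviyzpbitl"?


Input string: 'iviyzpbitl'
Operation: get character at index 0
Index mapping: s[0]='i'
Result: 'i'


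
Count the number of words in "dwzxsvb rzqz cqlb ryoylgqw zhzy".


Input string: 'dwzxsvb rzqz cqlb ryoylgqw zhzy'
Operation: split by spaces
Words found: 'dwzxsvb', 'rzqz', 'cqlb', 'ryoylgqw', 'zhzy'
Word count: 5


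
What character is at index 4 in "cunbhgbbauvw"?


Input string: 'cunbhgbbauvw'
Operation: get character at index 4
Index mapping: s[0]='c', s[1]='u', s[2]='n', s[3]='b', s[4]='h'
Result: 'h'


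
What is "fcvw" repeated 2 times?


Input string: 'fcvw'
Operation: repeat 2 times
Concatenation: 'fcvw' + 'fcvw'
Result: fcvwfcvw


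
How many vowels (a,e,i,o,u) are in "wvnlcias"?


Input string: 'wvnlcias'
Operation: count vowels (a, e, i, o, u)
Scan: s[0]='w', s[1]='v', s[2]='n', s[3]='l', s[4]='c', s[5]='i' (vowel), s[6]='a' (vowel), s[7]='s'
Vowels found: 2
Result: 2


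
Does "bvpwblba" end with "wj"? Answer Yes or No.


Input string: 'bvpwblba'
Suffix to check: 'wj'
Last 2 characters of input: 'ba'
Match: False
Result: No


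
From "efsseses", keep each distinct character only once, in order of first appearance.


Input: 'efsseses'
Operation: keep first occurrence of each character
Scan: s[0]='e' new -> keep; s[1]='f' new -> keep; s[2]='s' new -> keep; s[3]='s' seen -> skip; s[4]='e' seen -> skip; s[5]='s' seen -> skip; s[6]='e' seen -> skip; s[7]='s' seen -> skip
Result: efs


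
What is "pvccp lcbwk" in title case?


Input string: 'pvccp lcbwk'
Operation: capitalize first letter of each word
Word transformations: 'pvccp'->'Pvccp', 'lcbwk'->'Lcbwk'
Result: Pvccp Lcbwk


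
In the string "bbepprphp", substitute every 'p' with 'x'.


Input string: 'bbepprphp'
Operation: replace 'p' with 'x'
Positions of 'p': 3, 4, 6, 8
After replacement: bbexxrxhx


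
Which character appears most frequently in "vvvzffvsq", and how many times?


Input: 'vvvzffvsq'
Operation: tally each character
Counts: 'f':2, 'q':1, 's':1, 'v':4, 'z':1
Maximum: 'v' appears 4 times


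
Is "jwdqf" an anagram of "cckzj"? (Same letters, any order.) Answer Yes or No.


String 1: 'cckzj' -> sorted: 'ccjkz'
String 2: 'jwdqf' -> sorted: 'dfjqw'
Compare sorted forms: 'ccjkz' != 'dfjqw'
Anagram: No


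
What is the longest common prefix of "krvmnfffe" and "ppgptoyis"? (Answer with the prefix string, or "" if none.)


String 1: 'krvmnfffe'
String 2: 'ppgptoyis'
Compare position by position:
pos 0: 'k' vs 'p' differ -> stop
Longest common prefix: "" (length 0)


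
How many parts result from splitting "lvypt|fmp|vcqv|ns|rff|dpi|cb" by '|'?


Input string: 'lvypt|fmp|vcqv|ns|rff|dpi|cb'
Delimiter: '|'
Split result: 'lvypt', 'fmp', 'vcqv', 'ns', 'rff', 'dpi', 'cb'
Number of parts: 7


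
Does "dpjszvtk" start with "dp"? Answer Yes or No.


Input string: 'dpjszvtk'
Prefix to check: 'dp'
First 2 characters of input: 'dp'
Match: True
Result: Yes


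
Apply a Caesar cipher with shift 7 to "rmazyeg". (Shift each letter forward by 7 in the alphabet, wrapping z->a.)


Input: 'rmazyeg', shift = 7
Operation: for each letter, (position + 7) mod 26
Mapping: 'r'(17+7=24)->'y', 'm'(12+7=19)->'t', 'a'(0+7=7)->'h', 'z'(25+7=32, 32 mod 26=6)->'g', 'y'(24+7=31, 31 mod 26=5)->'f', 'e'(4+7=11)->'l', 'g'(6+7=13)->'n'
Result: ythgfln


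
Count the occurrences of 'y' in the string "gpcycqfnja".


Input string: 'gpcycqfnja'
Target character: 'y'
Scan each position: s[3]='y'
Matches found at indices: 3
Total: 1


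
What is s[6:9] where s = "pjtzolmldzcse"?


Input string: 'pjtzolmldzcse'
Operation: slice [6:9]
Extract characters: s[6]='m', s[7]='l', s[8]='d'
Result: mld


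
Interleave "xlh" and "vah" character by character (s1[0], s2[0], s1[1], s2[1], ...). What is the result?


String 1: 'xlh'
String 2: 'vah'
Operation: alternate characters
Pairs: 'x'+'v', 'l'+'a', 'h'+'h'
Result: xvlahh


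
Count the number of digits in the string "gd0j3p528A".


Input string: 'gd0j3p528A'
Operation: count digit characters (0-9)
Scan: 'g', 'd', '0'(digit), 'j', '3'(digit), 'p', '5'(digit), '2'(digit), '8'(digit), 'A'
Digits found: 5
Result: 5


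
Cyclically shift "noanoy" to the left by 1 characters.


Input: 'noanoy', shift = 1
Operation: split at index 1 and swap parts
Front part s[0:1] = 'n'
Back part s[1:] = 'oanoy'
Rotated = back + front = 'oanoy' + 'n'
Result: oanoyn


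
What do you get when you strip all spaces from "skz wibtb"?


Input string: 'skz wibtb'
Operation: remove all spaces
Words: 'skz', 'wibtb'
Join without spaces: skzwibtb


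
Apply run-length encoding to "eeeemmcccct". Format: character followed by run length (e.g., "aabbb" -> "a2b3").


Input: 'eeeemmcccct'
Operation: identify consecutive runs
Runs: 'eeee' -> e4, 'mm' -> m2, 'cccc' -> c4, 't' -> t1
Encoded: e4m2c4t1


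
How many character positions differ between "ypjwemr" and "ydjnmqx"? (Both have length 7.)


String 1: 'ypjwemr'
String 2: 'ydjnmqx'
Compare each position: pos 0: 'y'=='y', pos 1: 'p'!='d', pos 2: 'j'=='j', pos 3: 'w'!='n', pos 4: 'e'!='m', pos 5: 'm'!='q', pos 6: 'r'!='x'
Differing positions: 5
Hamming distance: 5


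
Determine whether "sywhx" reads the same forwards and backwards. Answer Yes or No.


Input string: 'sywhx'
Reversed: 'xhwys'
Compare pairs: s[0]='s' vs s[4]='x' (mismatch), s[1]='y' vs s[3]='h' (mismatch)
Palindrome: No


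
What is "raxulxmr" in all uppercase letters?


Input string: 'raxulxmr'
Operation: convert each letter to uppercase
Mapping: 'r'->'R', 'a'->'A', 'x'->'X', 'u'->'U', 'l'->'L', 'x'->'X', 'm'->'M', 'r'->'R'
Result: RAXULXMR


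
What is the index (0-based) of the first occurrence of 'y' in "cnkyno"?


Input string: 'cnkyno'
Target: 'y'
Scanning left to right: s[0]='c', s[1]='n', s[2]='k', s[3]='y'
First match at index: 3


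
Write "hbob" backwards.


Input string: 'hbob'
Operation: reverse character order
Original order: 'h' -> 'b' -> 'o' -> 'b'
Reversed order: 'b' -> 'o' -> 'b' -> 'h'
Result: bobh
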